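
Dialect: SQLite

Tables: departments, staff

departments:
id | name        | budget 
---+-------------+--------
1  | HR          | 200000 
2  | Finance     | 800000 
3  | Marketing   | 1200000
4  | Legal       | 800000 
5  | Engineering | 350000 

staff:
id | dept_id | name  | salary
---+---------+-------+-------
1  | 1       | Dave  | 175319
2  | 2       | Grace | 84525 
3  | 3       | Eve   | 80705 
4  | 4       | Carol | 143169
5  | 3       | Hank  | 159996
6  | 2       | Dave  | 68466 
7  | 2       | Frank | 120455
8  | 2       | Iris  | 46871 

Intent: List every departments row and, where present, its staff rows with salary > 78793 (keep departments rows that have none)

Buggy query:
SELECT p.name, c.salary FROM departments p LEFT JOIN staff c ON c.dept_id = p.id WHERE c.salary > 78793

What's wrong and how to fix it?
Bug: A WHERE condition on the right-hand table after LEFT JOIN drops unmatched parents

Fix: Put 'c.salary > 78793' in the JOIN's ON clause instead of WHERE

Corrected query:
SELECT p.name, c.salary FROM departments p LEFT JOIN staff c ON c.dept_id = p.id AND c.salary > 78793

Result:
name        | salary
------------+-------
HR          | 175319
Finance     | 84525 
Finance     | 120455
Marketing   | 80705 
Marketing   | 159996
Legal       | 143169
Engineering | NULL  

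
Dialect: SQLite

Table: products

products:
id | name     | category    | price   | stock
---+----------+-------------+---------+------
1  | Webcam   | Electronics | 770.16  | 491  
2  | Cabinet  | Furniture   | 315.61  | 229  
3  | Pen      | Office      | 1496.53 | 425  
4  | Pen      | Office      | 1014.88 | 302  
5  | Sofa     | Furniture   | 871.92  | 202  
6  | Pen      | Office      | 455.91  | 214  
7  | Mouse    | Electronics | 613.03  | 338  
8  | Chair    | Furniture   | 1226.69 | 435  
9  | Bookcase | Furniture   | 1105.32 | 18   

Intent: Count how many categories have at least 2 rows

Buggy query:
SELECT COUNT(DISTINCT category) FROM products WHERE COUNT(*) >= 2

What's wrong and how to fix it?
Bug: COUNT(*) cannot appear in WHERE; the per-group count doesn't exist yet

Fix: Group first with HAVING COUNT(*) >= 2, then COUNT the resulting groups

Corrected query:
SELECT COUNT(*) FROM (SELECT category FROM products GROUP BY category HAVING COUNT(*) >= 2)

Result:
COUNT(*)
--------
3       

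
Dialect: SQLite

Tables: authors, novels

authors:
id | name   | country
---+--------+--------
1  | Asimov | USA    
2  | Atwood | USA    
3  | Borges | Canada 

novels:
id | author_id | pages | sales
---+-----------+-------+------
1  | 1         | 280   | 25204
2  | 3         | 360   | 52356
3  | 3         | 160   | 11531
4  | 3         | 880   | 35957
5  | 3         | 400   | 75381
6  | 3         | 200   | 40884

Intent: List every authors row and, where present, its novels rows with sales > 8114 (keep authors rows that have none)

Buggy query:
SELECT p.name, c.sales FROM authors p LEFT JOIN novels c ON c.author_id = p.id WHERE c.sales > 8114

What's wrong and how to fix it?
Bug: Filtering c.sales in WHERE discards the NULL rows produced by LEFT JOIN, turning it into an inner join

Fix: Move the right-table condition into the ON clause so unmatched parents are kept

Corrected query:
SELECT p.name, c.sales FROM authors p LEFT JOIN novels c ON c.author_id = p.id AND c.sales > 8114

Result:
name   | sales
-------+------
Asimov | 25204
Atwood | NULL 
Borges | 11531
Borges | 35957
Borges | 40884
Borges | 52356
Borges | 75381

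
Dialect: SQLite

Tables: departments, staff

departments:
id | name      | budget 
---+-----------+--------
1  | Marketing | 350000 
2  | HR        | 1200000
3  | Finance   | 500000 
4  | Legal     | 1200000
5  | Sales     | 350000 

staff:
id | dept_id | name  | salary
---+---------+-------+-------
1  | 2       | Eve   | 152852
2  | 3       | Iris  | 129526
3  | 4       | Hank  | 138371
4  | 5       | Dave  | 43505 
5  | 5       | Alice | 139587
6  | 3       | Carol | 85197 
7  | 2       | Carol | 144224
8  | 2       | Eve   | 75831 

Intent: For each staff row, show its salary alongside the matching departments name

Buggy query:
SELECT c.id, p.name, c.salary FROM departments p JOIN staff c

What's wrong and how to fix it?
Bug: Missing join condition: each staff row is matched to all departments rows instead of just its own

Fix: Specify the join condition linking the foreign key to the parent id

Corrected query:
SELECT c.id, p.name, c.salary FROM departments p JOIN staff c ON c.dept_id = p.id

Result:
id | name    | salary
---+---------+-------
1  | HR      | 152852
2  | Finance | 129526
3  | Legal   | 138371
4  | Sales   | 43505 
5  | Sales   | 139587
6  | Finance | 85197 
7  | HR      | 144224
8  | HR      | 75831 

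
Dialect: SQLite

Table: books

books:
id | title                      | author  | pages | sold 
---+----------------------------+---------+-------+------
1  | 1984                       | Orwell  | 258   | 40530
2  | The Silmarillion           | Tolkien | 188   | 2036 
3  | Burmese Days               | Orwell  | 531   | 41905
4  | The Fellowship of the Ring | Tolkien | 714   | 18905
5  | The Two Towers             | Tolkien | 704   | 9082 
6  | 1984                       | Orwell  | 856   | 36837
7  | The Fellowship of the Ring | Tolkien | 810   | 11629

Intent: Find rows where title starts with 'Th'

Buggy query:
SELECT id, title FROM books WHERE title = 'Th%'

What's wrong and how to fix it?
Bug: Wildcards only work with LIKE; '=' treats '%' as a literal character

Fix: Replace '=' with LIKE so 'Th%' is treated as a pattern

Corrected query:
SELECT id, title FROM books WHERE title LIKE 'Th%'

Result:
id | title                     
---+---------------------------
2  | The Silmarillion          
4  | The Fellowship of the Ring
5  | The Two Towers            
7  | The Fellowship of the Ring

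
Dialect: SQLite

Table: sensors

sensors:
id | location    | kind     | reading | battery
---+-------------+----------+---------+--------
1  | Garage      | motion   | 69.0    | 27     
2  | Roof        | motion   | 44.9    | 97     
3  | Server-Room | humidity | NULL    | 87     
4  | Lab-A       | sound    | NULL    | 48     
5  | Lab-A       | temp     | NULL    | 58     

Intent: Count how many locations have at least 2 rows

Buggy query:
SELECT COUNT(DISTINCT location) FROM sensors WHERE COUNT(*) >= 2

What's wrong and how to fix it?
Bug: COUNT(*) cannot appear in WHERE; the per-group count doesn't exist yet

Fix: Use a subquery that GROUPs and filters with HAVING, then count its rows

Corrected query:
SELECT COUNT(*) FROM (SELECT location FROM sensors GROUP BY location HAVING COUNT(*) >= 2)

Result:
COUNT(*)
--------
1       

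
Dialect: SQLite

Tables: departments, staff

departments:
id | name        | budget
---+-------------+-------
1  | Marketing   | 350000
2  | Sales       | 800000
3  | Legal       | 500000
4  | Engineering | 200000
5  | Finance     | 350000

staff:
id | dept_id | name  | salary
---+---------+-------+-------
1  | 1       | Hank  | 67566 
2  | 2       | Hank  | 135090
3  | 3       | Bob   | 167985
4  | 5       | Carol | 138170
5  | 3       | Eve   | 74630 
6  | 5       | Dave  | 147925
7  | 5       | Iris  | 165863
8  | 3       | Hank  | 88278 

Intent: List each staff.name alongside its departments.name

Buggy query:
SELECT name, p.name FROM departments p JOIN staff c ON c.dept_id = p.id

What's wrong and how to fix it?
Bug: Both tables have a 'name' column; the unqualified reference is ambiguous

Fix: Qualify the column with its table alias (c.name)

Corrected query:
SELECT c.name, p.name FROM departments p JOIN staff c ON c.dept_id = p.id

Result:
name  | name     
------+----------
Hank  | Marketing
Hank  | Sales    
Bob   | Legal    
Carol | Finance  
Eve   | Legal    
Dave  | Finance  
Iris  | Finance  
Hank  | Legal    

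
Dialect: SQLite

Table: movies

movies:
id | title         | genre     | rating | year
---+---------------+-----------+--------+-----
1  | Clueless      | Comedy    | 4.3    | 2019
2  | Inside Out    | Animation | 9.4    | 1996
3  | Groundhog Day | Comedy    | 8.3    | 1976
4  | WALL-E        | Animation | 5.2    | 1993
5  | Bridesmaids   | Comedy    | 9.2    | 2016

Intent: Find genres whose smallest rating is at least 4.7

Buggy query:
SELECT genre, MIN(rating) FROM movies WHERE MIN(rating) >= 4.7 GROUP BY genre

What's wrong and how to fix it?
Bug: MIN() in WHERE is a misuse of aggregate

Fix: Replace WHERE with HAVING after the GROUP BY

Corrected query:
SELECT genre, MIN(rating) FROM movies GROUP BY genre HAVING MIN(rating) >= 4.7

Result:
genre     | MIN(rating)
----------+------------
Animation | 5.2        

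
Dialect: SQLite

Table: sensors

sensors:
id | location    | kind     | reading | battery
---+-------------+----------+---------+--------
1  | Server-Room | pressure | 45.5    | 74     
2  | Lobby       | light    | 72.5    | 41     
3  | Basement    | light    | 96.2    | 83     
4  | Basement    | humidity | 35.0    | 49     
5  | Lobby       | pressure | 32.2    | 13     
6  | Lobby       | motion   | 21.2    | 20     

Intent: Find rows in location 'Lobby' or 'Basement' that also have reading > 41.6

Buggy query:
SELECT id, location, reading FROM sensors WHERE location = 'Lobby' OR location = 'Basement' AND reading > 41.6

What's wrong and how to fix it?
Bug: Without parentheses, AND is evaluated before OR, so the reading filter only applies to the 'Basement' branch

Fix: Add parentheses around the OR so the AND applies to both alternatives

Corrected query:
SELECT id, location, reading FROM sensors WHERE (location = 'Lobby' OR location = 'Basement') AND reading > 41.6

Result:
id | location | reading
---+----------+--------
2  | Lobby    | 72.5   
3  | Basement | 96.2   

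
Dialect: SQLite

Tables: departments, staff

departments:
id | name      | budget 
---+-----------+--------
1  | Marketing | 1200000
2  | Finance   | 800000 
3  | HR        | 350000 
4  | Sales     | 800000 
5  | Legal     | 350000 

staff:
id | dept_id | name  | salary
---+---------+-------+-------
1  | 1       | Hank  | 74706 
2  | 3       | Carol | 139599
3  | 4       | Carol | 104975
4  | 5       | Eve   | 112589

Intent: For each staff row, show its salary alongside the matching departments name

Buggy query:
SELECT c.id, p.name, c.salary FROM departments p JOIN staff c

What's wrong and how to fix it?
Bug: Missing join condition: each staff row is matched to all departments rows instead of just its own

Fix: Add ON c.dept_id = p.id to the JOIN

Corrected query:
SELECT c.id, p.name, c.salary FROM departments p JOIN staff c ON c.dept_id = p.id

Result:
id | name      | salary
---+-----------+-------
1  | Marketing | 74706 
2  | HR        | 139599
3  | Sales     | 104975
4  | Legal     | 112589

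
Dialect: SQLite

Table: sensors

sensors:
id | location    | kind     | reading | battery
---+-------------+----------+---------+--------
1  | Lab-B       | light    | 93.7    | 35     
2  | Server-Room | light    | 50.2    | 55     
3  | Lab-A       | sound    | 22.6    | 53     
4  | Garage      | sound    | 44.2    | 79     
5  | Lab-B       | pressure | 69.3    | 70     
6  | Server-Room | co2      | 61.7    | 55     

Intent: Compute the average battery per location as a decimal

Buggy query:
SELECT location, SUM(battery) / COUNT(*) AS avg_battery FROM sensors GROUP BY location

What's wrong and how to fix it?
Bug: SUM(battery) and COUNT(*) are both integers; the division truncates the fractional part

Fix: Multiply by 1.0 (or CAST to REAL) to force floating-point division

Corrected query:
SELECT location, SUM(battery) * 1.0 / COUNT(*) AS avg_battery FROM sensors GROUP BY location

Result:
location    | avg_battery
------------+------------
Garage      | 79         
Lab-A       | 53         
Lab-B       | 52.5       
Server-Room | 55         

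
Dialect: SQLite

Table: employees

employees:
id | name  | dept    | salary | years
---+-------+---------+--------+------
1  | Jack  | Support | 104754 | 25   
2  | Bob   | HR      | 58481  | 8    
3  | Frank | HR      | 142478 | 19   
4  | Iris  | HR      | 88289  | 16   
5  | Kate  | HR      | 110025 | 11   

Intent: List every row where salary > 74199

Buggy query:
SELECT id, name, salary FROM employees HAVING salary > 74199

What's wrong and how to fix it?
Bug: This is a non-aggregate query (no GROUP BY, no aggregates), so in SQLite the HAVING clause is invalid here; a row-level condition belongs in WHERE

Fix: Replace HAVING with WHERE since the condition applies to individual rows

Corrected query:
SELECT id, name, salary FROM employees WHERE salary > 74199

Result:
id | name  | salary
---+-------+-------
1  | Jack  | 104754
3  | Frank | 142478
4  | Iris  | 88289 
5  | Kate  | 110025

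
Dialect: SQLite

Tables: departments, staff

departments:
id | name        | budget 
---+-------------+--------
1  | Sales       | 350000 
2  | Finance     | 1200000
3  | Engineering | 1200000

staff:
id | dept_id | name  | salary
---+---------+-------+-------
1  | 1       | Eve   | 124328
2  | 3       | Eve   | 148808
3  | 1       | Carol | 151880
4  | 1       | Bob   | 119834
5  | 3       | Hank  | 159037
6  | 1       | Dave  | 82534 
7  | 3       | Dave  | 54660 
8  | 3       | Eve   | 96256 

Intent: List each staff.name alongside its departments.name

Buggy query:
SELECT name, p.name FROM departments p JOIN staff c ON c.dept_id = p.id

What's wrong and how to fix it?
Bug: 'name' exists in both joined tables, so the database can't tell which one is meant

Fix: Prefix ambiguous columns with the table alias

Corrected query:
SELECT c.name, p.name FROM departments p JOIN staff c ON c.dept_id = p.id

Result:
name  | name       
------+------------
Eve   | Sales      
Eve   | Engineering
Carol | Sales      
Bob   | Sales      
Hank  | Engineering
Dave  | Sales      
Dave  | Engineering
Eve   | Engineering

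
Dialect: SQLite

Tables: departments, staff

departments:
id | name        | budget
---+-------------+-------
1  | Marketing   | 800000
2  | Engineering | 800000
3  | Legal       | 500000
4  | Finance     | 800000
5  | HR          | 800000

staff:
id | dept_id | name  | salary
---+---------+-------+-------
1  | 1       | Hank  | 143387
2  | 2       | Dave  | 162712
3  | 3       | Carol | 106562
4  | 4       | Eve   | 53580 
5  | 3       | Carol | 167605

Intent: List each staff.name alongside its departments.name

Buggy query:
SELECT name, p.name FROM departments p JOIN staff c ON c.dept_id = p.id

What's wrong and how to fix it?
Bug: 'name' exists in both joined tables, so the database can't tell which one is meant

Fix: Qualify the column with its table alias (c.name)

Corrected query:
SELECT c.name, p.name FROM departments p JOIN staff c ON c.dept_id = p.id

Result:
name  | name       
------+------------
Hank  | Marketing  
Dave  | Engineering
Carol | Legal      
Eve   | Finance    
Carol | Legal      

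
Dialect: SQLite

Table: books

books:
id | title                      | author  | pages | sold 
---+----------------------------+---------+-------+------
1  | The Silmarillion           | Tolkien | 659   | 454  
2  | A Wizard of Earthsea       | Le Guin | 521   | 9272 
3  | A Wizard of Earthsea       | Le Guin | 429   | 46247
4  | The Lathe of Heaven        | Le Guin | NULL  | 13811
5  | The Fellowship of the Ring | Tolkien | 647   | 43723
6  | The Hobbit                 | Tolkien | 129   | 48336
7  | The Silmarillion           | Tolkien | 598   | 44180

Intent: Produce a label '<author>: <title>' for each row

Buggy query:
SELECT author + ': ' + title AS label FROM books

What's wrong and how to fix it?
Bug: '+' is numeric addition; on text columns SQLite converts them to 0 instead of concatenating

Fix: Replace + with || to concatenate text

Corrected query:
SELECT author || ': ' || title AS label FROM books

Result:
label                              
-----------------------------------
Tolkien: The Silmarillion          
Le Guin: A Wizard of Earthsea      
Le Guin: A Wizard of Earthsea      
Le Guin: The Lathe of Heaven       
Tolkien: The Fellowship of the Ring
Tolkien: The Hobbit                
Tolkien: The Silmarillion          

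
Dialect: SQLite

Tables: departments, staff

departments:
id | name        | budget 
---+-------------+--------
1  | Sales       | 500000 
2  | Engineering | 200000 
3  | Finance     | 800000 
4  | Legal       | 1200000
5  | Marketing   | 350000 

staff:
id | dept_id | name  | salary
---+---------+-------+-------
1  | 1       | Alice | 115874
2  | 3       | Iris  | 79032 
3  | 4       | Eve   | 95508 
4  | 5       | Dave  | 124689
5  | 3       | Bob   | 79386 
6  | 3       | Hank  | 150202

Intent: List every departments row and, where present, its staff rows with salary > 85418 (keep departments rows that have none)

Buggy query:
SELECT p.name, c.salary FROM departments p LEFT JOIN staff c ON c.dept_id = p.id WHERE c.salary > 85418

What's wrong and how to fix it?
Bug: Filtering c.salary in WHERE discards the NULL rows produced by LEFT JOIN, turning it into an inner join

Fix: Move the right-table condition into the ON clause so unmatched parents are kept

Corrected query:
SELECT p.name, c.salary FROM departments p LEFT JOIN staff c ON c.dept_id = p.id AND c.salary > 85418

Result:
name        | salary
------------+-------
Sales       | 115874
Engineering | NULL  
Finance     | 150202
Legal       | 95508 
Marketing   | 124689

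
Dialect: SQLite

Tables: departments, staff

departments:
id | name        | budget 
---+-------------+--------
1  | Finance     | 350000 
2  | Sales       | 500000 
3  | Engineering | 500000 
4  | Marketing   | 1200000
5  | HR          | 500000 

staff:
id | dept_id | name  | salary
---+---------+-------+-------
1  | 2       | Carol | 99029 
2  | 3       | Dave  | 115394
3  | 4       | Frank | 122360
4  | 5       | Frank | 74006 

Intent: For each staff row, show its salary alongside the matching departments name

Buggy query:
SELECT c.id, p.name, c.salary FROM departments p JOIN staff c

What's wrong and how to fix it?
Bug: JOIN with no ON clause produces a cartesian product; every staff row pairs with every departments row

Fix: Specify the join condition linking the foreign key to the parent id

Corrected query:
SELECT c.id, p.name, c.salary FROM departments p JOIN staff c ON c.dept_id = p.id

Result:
id | name        | salary
---+-------------+-------
1  | Sales       | 99029 
2  | Engineering | 115394
3  | Marketing   | 122360
4  | HR          | 74006 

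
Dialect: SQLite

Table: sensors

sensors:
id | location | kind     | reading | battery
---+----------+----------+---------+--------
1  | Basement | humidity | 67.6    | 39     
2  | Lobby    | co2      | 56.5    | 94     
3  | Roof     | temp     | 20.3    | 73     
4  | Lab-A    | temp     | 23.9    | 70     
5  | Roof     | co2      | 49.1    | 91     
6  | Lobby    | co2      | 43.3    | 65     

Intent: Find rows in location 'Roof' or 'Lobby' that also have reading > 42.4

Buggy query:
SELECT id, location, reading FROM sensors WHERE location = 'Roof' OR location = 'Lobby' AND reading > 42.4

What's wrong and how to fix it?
Bug: Without parentheses, AND is evaluated before OR, so the reading filter only applies to the 'Lobby' branch

Fix: Group the OR with parentheses (or use IN), then AND the threshold

Corrected query:
SELECT id, location, reading FROM sensors WHERE (location = 'Roof' OR location = 'Lobby') AND reading > 42.4

Result:
id | location | reading
---+----------+--------
2  | Lobby    | 56.5   
5  | Roof     | 49.1   
6  | Lobby    | 43.3   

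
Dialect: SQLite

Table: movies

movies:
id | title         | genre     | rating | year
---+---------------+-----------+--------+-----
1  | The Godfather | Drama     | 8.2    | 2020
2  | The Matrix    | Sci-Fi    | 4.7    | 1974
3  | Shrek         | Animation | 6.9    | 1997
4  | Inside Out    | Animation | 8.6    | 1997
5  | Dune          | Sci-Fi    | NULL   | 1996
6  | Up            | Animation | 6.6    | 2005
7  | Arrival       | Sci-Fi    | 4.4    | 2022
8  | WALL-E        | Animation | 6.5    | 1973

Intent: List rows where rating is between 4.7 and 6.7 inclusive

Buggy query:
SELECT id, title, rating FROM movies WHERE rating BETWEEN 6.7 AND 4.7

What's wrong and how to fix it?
Bug: The bounds are reversed; BETWEEN a AND b requires a <= b to match anything

Fix: Swap the bounds so the smaller value comes first

Corrected query:
SELECT id, title, rating FROM movies WHERE rating BETWEEN 4.7 AND 6.7

Result:
id | title      | rating
---+------------+-------
2  | The Matrix | 4.7   
6  | Up         | 6.6   
8  | WALL-E     | 6.5   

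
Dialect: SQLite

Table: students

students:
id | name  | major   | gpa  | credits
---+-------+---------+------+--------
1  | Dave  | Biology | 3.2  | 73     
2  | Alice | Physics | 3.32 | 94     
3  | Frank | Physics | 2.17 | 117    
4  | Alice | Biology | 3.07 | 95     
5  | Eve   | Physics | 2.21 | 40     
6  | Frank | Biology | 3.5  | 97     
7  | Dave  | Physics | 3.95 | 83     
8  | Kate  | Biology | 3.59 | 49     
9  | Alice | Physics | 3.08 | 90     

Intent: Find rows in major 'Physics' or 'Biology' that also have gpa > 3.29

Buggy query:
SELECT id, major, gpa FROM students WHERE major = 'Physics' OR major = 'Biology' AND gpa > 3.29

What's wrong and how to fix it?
Bug: AND binds tighter than OR, so this parses as major = 'Physics' OR (major = 'Biology' AND gpa > 3.29)

Fix: Add parentheses around the OR so the AND applies to both alternatives

Corrected query:
SELECT id, major, gpa FROM students WHERE (major = 'Physics' OR major = 'Biology') AND gpa > 3.29

Result:
id | major   | gpa 
---+---------+-----
2  | Physics | 3.32
6  | Biology | 3.5 
7  | Physics | 3.95
8  | Biology | 3.59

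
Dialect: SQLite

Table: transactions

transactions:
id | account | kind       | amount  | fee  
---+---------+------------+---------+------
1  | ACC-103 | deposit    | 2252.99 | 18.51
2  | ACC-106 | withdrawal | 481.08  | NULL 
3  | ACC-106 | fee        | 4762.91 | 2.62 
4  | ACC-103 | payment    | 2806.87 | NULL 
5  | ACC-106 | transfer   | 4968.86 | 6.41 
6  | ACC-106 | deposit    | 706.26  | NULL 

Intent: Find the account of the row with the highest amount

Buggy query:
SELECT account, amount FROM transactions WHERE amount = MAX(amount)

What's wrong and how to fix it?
Bug: WHERE is evaluated per row; an aggregate over the whole table isn't defined there

Fix: Wrap MAX in a scalar subquery so WHERE compares against a single value

Corrected query:
SELECT account, amount FROM transactions WHERE amount = (SELECT MAX(amount) FROM transactions)

Result:
account | amount 
--------+--------
ACC-106 | 4968.86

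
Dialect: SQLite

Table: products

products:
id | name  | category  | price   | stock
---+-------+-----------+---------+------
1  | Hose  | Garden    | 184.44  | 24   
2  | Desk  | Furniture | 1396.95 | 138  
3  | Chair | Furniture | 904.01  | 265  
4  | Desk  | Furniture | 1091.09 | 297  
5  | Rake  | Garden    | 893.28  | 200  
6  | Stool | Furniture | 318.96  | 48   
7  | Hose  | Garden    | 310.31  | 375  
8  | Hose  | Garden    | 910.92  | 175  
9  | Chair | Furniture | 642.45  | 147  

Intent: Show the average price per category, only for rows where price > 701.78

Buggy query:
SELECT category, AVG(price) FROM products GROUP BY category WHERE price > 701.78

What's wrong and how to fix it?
Bug: WHERE cannot follow GROUP BY

Fix: Place WHERE between FROM and GROUP BY

Corrected query:
SELECT category, AVG(price) FROM products WHERE price > 701.78 GROUP BY category

Result:
category  | AVG(price) 
----------+------------
Furniture | 1130.683333
Garden    | 902.1      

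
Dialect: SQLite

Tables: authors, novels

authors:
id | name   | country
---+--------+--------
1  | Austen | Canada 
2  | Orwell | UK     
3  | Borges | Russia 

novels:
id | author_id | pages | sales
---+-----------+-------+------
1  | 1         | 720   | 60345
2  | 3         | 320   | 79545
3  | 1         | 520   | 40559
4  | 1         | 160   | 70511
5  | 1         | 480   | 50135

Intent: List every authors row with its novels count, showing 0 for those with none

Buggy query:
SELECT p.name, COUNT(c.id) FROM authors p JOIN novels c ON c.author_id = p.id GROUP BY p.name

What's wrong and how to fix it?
Bug: INNER JOIN drops authors rows that have no matching novels rows

Fix: Switch to LEFT JOIN to retain unmatched parent rows

Corrected query:
SELECT p.name, COUNT(c.id) FROM authors p LEFT JOIN novels c ON c.author_id = p.id GROUP BY p.name

Result:
name   | COUNT(c.id)
-------+------------
Austen | 4          
Borges | 1          
Orwell | 0          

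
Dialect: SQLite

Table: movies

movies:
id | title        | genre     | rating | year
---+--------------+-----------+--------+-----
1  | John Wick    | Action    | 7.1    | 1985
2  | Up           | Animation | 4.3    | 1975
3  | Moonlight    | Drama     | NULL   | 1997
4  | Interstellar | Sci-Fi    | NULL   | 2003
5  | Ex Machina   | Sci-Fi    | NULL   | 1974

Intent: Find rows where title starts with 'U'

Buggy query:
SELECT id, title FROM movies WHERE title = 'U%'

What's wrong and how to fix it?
Bug: Wildcards only work with LIKE; '=' treats '%' as a literal character

Fix: Replace '=' with LIKE so 'U%' is treated as a pattern

Corrected query:
SELECT id, title FROM movies WHERE title LIKE 'U%'

Result:
id | title
---+------
2  | Up   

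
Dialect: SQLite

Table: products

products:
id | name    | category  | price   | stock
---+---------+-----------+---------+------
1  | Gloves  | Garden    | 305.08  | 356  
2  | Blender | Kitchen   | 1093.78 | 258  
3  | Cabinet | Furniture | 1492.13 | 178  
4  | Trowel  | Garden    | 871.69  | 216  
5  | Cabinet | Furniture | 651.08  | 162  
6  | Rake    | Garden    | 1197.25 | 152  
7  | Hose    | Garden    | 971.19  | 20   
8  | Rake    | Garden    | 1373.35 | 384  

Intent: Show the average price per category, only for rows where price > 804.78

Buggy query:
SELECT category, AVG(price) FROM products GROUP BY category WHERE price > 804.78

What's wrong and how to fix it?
Bug: WHERE cannot follow GROUP BY

Fix: Place WHERE between FROM and GROUP BY

Corrected query:
SELECT category, AVG(price) FROM products WHERE price > 804.78 GROUP BY category

Result:
category  | AVG(price)
----------+-----------
Furniture | 1492.13   
Garden    | 1103.37   
Kitchen   | 1093.78   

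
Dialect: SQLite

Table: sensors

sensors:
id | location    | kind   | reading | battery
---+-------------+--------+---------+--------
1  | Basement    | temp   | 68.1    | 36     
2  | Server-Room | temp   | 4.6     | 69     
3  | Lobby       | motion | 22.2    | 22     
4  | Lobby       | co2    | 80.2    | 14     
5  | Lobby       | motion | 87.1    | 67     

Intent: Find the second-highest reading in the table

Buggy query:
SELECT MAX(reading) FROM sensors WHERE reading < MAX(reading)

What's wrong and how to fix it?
Bug: MAX(reading) on the right of the comparison is an aggregate-in-WHERE error

Fix: Put the inner MAX in a scalar subquery

Corrected query:
SELECT MAX(reading) FROM sensors WHERE reading < (SELECT MAX(reading) FROM sensors)

Result:
MAX(reading)
------------
80.2        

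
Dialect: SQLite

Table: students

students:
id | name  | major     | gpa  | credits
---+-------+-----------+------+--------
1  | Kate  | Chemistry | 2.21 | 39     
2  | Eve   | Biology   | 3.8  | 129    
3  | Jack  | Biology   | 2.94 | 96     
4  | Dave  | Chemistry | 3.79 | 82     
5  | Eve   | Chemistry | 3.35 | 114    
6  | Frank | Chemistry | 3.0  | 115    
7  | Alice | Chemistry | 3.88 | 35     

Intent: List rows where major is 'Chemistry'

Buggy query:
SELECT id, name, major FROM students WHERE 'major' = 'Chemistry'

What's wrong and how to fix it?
Bug: 'major' in single quotes is a string literal, not the column; the comparison is literal-vs-literal and never true

Fix: Reference the column as major without single quotes

Corrected query:
SELECT id, name, major FROM students WHERE major = 'Chemistry'

Result:
id | name  | major    
---+-------+----------
1  | Kate  | Chemistry
4  | Dave  | Chemistry
5  | Eve   | Chemistry
6  | Frank | Chemistry
7  | Alice | Chemistry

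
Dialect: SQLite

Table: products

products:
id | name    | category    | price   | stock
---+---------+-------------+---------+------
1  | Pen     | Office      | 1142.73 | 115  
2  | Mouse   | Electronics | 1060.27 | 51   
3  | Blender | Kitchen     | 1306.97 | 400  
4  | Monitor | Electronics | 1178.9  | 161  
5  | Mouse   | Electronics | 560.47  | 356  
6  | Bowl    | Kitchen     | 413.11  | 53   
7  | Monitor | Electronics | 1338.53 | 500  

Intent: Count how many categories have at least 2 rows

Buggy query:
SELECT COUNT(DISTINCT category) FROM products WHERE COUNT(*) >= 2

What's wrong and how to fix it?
Bug: COUNT(*) cannot appear in WHERE; the per-group count doesn't exist yet

Fix: Use a subquery that GROUPs and filters with HAVING, then count its rows

Corrected query:
SELECT COUNT(*) FROM (SELECT category FROM products GROUP BY category HAVING COUNT(*) >= 2)

Result:
COUNT(*)
--------
2       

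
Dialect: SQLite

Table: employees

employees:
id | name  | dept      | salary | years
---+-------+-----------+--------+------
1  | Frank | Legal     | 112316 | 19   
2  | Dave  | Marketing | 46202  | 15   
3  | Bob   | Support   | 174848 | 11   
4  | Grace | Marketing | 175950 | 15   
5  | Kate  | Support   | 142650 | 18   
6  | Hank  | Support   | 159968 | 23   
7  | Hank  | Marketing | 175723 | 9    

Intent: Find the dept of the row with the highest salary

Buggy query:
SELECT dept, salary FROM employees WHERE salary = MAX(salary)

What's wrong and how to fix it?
Bug: WHERE is evaluated per row; an aggregate over the whole table isn't defined there

Fix: Use a subquery: WHERE salary = (SELECT MAX(salary) FROM employees)

Corrected query:
SELECT dept, salary FROM employees WHERE salary = (SELECT MAX(salary) FROM employees)

Result:
dept      | salary
----------+-------
Marketing | 175950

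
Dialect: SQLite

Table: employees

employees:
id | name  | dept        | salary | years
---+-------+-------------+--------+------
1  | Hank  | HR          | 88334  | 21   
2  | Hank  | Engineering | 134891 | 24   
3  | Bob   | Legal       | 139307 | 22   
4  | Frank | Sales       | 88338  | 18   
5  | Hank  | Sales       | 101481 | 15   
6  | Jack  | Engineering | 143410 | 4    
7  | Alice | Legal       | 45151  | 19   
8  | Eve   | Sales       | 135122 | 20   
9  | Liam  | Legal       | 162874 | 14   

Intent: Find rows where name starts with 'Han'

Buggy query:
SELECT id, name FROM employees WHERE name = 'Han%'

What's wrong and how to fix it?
Bug: '=' compares the literal string including the % character; pattern matching needs LIKE

Fix: Use LIKE for wildcard pattern matching

Corrected query:
SELECT id, name FROM employees WHERE name LIKE 'Han%'

Result:
id | name
---+-----
1  | Hank
2  | Hank
5  | Hank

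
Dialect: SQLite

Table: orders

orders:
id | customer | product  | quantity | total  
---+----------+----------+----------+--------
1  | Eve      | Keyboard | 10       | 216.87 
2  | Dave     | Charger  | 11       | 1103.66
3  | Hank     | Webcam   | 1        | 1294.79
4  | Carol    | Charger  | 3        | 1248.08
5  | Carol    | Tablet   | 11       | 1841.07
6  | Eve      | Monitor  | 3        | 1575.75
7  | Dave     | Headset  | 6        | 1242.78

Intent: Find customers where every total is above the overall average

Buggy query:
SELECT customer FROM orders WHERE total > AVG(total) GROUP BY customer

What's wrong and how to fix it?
Bug: AVG() is an aggregate; it can't sit directly in WHERE

Fix: Use a subquery for AVG and a HAVING MIN(...) filter so the condition holds for every row in the group

Corrected query:
SELECT customer FROM orders GROUP BY customer HAVING MIN(total) > (SELECT AVG(total) FROM orders)

Result:
customer
--------
Carol   
Hank    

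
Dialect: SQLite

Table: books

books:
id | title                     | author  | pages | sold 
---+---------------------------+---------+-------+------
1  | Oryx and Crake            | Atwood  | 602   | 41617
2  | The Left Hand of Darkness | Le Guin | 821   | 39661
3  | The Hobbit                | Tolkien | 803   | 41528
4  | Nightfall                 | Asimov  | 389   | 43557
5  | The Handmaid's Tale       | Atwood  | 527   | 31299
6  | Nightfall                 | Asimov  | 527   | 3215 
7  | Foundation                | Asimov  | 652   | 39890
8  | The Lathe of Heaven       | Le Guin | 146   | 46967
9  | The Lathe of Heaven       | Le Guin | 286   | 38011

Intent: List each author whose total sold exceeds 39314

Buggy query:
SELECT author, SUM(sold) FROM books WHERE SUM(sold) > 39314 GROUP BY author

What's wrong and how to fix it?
Bug: Aggregate functions cannot appear in a WHERE clause

Fix: Use HAVING (which filters groups after aggregation) instead of WHERE

Corrected query:
SELECT author, SUM(sold) FROM books GROUP BY author HAVING SUM(sold) > 39314

Result:
author  | SUM(sold)
--------+----------
Asimov  | 86662    
Atwood  | 72916    
Le Guin | 124639   
Tolkien | 41528    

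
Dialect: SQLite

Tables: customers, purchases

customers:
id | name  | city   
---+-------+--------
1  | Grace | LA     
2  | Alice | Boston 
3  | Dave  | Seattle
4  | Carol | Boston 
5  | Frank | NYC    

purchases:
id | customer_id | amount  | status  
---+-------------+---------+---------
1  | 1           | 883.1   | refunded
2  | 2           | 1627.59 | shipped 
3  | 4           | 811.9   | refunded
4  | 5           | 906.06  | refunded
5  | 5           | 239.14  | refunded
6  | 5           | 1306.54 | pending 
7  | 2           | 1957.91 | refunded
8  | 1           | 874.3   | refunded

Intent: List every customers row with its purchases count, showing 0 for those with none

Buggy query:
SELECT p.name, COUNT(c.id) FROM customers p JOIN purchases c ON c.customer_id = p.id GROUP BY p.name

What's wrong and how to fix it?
Bug: INNER JOIN drops customers rows that have no matching purchases rows

Fix: Use LEFT JOIN so parents without children still appear (COUNT(c.id) gives 0)

Corrected query:
SELECT p.name, COUNT(c.id) FROM customers p LEFT JOIN purchases c ON c.customer_id = p.id GROUP BY p.name

Result:
name  | COUNT(c.id)
------+------------
Alice | 2          
Carol | 1          
Dave  | 0          
Frank | 3          
Grace | 2          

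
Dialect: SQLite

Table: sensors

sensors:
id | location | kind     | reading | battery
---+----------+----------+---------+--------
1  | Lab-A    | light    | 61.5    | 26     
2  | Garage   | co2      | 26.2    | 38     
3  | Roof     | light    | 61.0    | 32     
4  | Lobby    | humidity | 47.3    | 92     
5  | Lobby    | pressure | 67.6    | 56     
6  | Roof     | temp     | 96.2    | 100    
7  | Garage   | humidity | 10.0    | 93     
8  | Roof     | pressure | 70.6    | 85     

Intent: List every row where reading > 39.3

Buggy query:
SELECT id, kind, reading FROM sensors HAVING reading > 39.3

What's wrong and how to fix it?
Bug: HAVING filters the output of aggregation, but this query has no GROUP BY and no aggregate functions, so SQLite rejects it (HAVING clause on a non-aggregate query); the condition here is per row

Fix: Use WHERE for row-level filtering

Corrected query:
SELECT id, kind, reading FROM sensors WHERE reading > 39.3

Result:
id | kind     | reading
---+----------+--------
1  | light    | 61.5   
3  | light    | 61     
4  | humidity | 47.3   
5  | pressure | 67.6   
6  | temp     | 96.2   
8  | pressure | 70.6   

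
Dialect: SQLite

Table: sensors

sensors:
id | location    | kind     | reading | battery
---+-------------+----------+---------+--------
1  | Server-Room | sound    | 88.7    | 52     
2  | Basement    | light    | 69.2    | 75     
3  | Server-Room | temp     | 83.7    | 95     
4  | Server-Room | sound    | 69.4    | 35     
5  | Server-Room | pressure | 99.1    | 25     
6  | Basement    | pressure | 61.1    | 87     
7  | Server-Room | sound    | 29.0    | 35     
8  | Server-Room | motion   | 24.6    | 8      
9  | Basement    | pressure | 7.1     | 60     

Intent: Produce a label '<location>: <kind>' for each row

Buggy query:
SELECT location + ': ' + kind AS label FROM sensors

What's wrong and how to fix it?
Bug: SQLite uses || for string concatenation; + coerces text to numbers (yielding 0)

Fix: Replace + with || to concatenate text

Corrected query:
SELECT location || ': ' || kind AS label FROM sensors

Result:
label                
---------------------
Server-Room: sound   
Basement: light      
Server-Room: temp    
Server-Room: sound   
Server-Room: pressure
Basement: pressure   
Server-Room: sound   
Server-Room: motion  
Basement: pressure   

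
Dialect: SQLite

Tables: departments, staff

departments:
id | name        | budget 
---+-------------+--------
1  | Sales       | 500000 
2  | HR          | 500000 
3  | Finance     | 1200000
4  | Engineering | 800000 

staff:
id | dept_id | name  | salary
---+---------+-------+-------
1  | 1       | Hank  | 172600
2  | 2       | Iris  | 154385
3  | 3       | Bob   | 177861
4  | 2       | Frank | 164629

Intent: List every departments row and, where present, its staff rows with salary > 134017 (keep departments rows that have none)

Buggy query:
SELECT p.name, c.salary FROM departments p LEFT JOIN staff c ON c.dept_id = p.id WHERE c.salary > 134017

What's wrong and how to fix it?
Bug: Filtering c.salary in WHERE discards the NULL rows produced by LEFT JOIN, turning it into an inner join

Fix: Move the right-table condition into the ON clause so unmatched parents are kept

Corrected query:
SELECT p.name, c.salary FROM departments p LEFT JOIN staff c ON c.dept_id = p.id AND c.salary > 134017

Result:
name        | salary
------------+-------
Sales       | 172600
HR          | 154385
HR          | 164629
Finance     | 177861
Engineering | NULL  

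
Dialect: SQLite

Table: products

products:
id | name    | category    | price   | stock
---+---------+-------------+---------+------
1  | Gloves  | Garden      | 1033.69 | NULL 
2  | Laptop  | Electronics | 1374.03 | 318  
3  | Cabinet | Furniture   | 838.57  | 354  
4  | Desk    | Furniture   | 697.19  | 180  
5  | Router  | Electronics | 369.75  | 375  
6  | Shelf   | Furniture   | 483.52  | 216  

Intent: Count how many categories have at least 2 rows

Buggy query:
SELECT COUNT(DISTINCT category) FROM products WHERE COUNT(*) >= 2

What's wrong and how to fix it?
Bug: COUNT(*) cannot appear in WHERE; the per-group count doesn't exist yet

Fix: Group first with HAVING COUNT(*) >= 2, then COUNT the resulting groups

Corrected query:
SELECT COUNT(*) FROM (SELECT category FROM products GROUP BY category HAVING COUNT(*) >= 2)

Result:
COUNT(*)
--------
2       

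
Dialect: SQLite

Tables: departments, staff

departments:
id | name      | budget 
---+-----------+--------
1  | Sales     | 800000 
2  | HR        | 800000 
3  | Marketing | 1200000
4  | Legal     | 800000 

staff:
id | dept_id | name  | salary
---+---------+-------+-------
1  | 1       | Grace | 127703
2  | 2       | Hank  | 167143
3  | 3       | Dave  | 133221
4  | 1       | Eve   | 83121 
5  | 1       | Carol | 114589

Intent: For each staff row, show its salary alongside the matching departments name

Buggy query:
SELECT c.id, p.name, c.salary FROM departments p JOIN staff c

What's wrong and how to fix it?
Bug: Missing join condition: each staff row is matched to all departments rows instead of just its own

Fix: Specify the join condition linking the foreign key to the parent id

Corrected query:
SELECT c.id, p.name, c.salary FROM departments p JOIN staff c ON c.dept_id = p.id

Result:
id | name      | salary
---+-----------+-------
1  | Sales     | 127703
2  | HR        | 167143
3  | Marketing | 133221
4  | Sales     | 83121 
5  | Sales     | 114589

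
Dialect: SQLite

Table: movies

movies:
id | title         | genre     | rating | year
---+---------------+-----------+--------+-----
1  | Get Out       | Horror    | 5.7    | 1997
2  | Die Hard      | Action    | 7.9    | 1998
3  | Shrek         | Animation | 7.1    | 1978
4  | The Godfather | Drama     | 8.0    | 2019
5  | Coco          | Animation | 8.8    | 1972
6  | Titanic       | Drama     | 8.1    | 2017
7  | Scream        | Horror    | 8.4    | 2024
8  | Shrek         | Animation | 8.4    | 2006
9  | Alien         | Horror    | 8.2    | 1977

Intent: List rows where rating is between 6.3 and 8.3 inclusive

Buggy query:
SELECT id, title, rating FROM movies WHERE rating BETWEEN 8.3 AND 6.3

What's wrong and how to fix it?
Bug: BETWEEN expects the lower bound first; with 8.3 AND 6.3 the range is empty

Fix: Swap the bounds so the smaller value comes first

Corrected query:
SELECT id, title, rating FROM movies WHERE rating BETWEEN 6.3 AND 8.3

Result:
id | title         | rating
---+---------------+-------
2  | Die Hard      | 7.9   
3  | Shrek         | 7.1   
4  | The Godfather | 8     
6  | Titanic       | 8.1   
9  | Alien         | 8.2   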